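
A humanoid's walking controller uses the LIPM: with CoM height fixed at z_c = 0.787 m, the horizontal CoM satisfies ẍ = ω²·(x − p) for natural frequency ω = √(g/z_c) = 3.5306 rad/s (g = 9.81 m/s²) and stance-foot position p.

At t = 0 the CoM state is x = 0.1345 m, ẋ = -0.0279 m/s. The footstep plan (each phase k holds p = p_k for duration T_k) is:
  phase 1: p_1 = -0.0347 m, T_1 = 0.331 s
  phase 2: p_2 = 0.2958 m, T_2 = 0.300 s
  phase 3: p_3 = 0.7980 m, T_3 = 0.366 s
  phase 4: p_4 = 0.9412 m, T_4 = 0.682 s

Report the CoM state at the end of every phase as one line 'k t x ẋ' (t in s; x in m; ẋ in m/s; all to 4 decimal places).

phase 1: p=-0.0347, T=0.331, ωT=1.168629, cosh=1.764185, sinh=1.453392; start (x,ẋ)=(0.134500, -0.027900) → end (x,ẋ)=(0.252315, 0.819003)
phase 2: p=0.2958, T=0.300, ωT=1.059180, cosh=1.615373, sinh=1.268633; start (x,ẋ)=(0.252315, 0.819003) → end (x,ẋ)=(0.519844, 1.128224)
phase 3: p=0.7980, T=0.366, ωT=1.292200, cosh=1.957726, sinh=1.683060; start (x,ẋ)=(0.519844, 1.128224) → end (x,ẋ)=(0.791277, 0.555888)
phase 4: p=0.9412, T=0.682, ωT=2.407869, cosh=5.600135, sinh=5.510128; start (x,ẋ)=(0.791277, 0.555888) → end (x,ẋ)=(0.969176, 0.196448)

1 0.3310 0.2523 0.8190
2 0.6310 0.5198 1.1282
3 0.9970 0.7913 0.5559
4 1.6790 0.9692 0.1964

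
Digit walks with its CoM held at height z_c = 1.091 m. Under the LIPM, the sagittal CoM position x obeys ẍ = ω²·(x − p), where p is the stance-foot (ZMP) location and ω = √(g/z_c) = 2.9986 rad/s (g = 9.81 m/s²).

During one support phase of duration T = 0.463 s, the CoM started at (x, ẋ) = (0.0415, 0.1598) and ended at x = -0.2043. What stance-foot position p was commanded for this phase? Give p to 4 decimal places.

ωT = 2.9986·0.463 = 1.388352; cosh(ωT) = 2.128862, sinh(ωT) = 1.879376
x(T) = p + (x₀−p)·cosh(ωT) + (ẋ₀/ω)·sinh(ωT) ⇒ p·(1 − cosh) = x(T) − x₀·cosh − (ẋ₀/ω)·sinh
numerator   = -0.2043 − (0.0415)·2.128862 − (0.1598/2.9986)·1.879376 = -0.392803
denominator = 1 − 2.128862 = -1.128862
p = -0.392803 / -1.128862 = 0.3480

p = 0.3480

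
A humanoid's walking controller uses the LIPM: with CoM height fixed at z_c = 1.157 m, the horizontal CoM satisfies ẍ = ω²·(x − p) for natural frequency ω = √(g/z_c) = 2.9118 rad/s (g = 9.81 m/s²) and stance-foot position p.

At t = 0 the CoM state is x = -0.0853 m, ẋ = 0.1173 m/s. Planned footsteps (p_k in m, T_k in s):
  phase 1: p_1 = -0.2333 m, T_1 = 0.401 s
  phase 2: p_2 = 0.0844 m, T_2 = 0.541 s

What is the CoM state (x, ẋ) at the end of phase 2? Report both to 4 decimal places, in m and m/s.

x = 0.7496, ẋ = 2.1083

phase 1: p=-0.2333, T=0.401, ωT=1.167632, cosh=1.762737, sinh=1.451634; start (x,ẋ)=(-0.085300, 0.117300) → end (x,ẋ)=(0.086063, 0.832346)
phase 2: p=0.0844, T=0.541, ωT=1.575284, cosh=2.519531, sinh=2.312582; start (x,ẋ)=(0.086063, 0.832346) → end (x,ẋ)=(0.749648, 2.108320)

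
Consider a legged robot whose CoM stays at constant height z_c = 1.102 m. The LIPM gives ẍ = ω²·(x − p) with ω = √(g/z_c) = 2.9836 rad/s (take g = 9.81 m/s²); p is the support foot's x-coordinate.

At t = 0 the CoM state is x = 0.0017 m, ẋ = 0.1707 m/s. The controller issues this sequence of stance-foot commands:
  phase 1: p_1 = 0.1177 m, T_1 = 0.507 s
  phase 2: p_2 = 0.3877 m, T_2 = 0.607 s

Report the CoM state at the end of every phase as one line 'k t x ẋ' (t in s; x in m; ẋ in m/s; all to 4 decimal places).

phase 1: p=0.1177, T=0.507, ωT=1.512685, cosh=2.379610, sinh=2.159292; start (x,ẋ)=(0.001700, 0.170700) → end (x,ẋ)=(-0.034796, -0.341126)
phase 2: p=0.3877, T=0.607, ωT=1.811045, cosh=3.140160, sinh=2.976677; start (x,ẋ)=(-0.034796, -0.341126) → end (x,ẋ)=(-1.279339, -4.823466)

1 0.5070 -0.0348 -0.3411
2 1.1140 -1.2793 -4.8235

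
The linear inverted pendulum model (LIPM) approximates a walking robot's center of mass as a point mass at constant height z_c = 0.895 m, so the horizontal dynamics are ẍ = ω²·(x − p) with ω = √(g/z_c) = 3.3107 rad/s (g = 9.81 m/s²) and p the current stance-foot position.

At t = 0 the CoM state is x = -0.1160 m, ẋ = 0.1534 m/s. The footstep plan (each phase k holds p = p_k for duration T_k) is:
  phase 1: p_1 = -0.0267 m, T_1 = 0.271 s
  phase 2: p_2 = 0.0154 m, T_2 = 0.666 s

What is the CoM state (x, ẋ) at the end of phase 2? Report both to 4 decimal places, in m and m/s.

x = -0.6588, ẋ = -2.1964

phase 1: p=-0.0267, T=0.271, ωT=0.897200, cosh=1.430217, sinh=1.022508; start (x,ẋ)=(-0.116000, 0.153400) → end (x,ẋ)=(-0.107041, -0.082904)
phase 2: p=0.0154, T=0.666, ωT=2.204926, cosh=4.589920, sinh=4.479662; start (x,ẋ)=(-0.107041, -0.082904) → end (x,ẋ)=(-0.658771, -2.196424)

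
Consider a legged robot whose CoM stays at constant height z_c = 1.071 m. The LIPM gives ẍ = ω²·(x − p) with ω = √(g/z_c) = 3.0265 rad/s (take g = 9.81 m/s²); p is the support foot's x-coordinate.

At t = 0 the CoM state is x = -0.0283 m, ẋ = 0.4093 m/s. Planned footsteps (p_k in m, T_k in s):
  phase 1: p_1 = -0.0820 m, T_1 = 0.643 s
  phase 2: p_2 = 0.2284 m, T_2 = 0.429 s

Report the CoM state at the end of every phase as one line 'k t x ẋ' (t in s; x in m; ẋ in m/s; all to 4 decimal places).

1 0.6430 0.5735 2.0193
2 1.0720 2.0387 5.7450

phase 1: p=-0.0820, T=0.643, ωT=1.946039, cosh=3.571872, sinh=3.429033; start (x,ẋ)=(-0.028300, 0.409300) → end (x,ẋ)=(0.573548, 2.019264)
phase 2: p=0.2284, T=0.429, ωT=1.298369, cosh=1.968146, sinh=1.695169; start (x,ẋ)=(0.573548, 2.019264) → end (x,ẋ)=(2.038708, 5.744962)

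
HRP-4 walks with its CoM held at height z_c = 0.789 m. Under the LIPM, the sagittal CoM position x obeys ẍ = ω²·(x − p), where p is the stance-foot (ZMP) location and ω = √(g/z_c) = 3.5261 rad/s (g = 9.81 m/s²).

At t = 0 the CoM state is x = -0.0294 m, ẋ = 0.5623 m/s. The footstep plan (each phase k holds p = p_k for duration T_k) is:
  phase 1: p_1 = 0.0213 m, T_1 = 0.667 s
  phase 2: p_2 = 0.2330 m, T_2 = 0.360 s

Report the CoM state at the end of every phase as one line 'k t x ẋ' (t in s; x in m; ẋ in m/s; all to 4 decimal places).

phase 1: p=0.0213, T=0.667, ωT=2.351909, cosh=5.300395, sinh=5.205208; start (x,ẋ)=(-0.029400, 0.562300) → end (x,ẋ)=(0.582634, 2.049860)
phase 2: p=0.2330, T=0.360, ωT=1.269396, cosh=1.919852, sinh=1.638851; start (x,ẋ)=(0.582634, 2.049860) → end (x,ẋ)=(1.856973, 5.955875)

1 0.6670 0.5826 2.0499
2 1.0270 1.8570 5.9559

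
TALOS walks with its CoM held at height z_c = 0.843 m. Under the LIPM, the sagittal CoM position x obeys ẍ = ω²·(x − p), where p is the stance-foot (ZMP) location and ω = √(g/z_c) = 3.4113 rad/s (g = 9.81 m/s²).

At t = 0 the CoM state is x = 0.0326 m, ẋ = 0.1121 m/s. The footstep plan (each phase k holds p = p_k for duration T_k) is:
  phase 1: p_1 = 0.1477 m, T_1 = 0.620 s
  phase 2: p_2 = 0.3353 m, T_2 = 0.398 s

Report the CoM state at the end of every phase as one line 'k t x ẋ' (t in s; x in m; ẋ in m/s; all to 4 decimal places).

phase 1: p=0.1477, T=0.620, ωT=2.115006, cosh=4.205134, sinh=4.084501; start (x,ẋ)=(0.032600, 0.112100) → end (x,ẋ)=(-0.202089, -1.132346)
phase 2: p=0.3353, T=0.398, ωT=1.357697, cosh=2.072242, sinh=1.814990; start (x,ẋ)=(-0.202089, -1.132346) → end (x,ẋ)=(-1.380767, -5.673723)

1 0.6200 -0.2021 -1.1323
2 1.0180 -1.3808 -5.6737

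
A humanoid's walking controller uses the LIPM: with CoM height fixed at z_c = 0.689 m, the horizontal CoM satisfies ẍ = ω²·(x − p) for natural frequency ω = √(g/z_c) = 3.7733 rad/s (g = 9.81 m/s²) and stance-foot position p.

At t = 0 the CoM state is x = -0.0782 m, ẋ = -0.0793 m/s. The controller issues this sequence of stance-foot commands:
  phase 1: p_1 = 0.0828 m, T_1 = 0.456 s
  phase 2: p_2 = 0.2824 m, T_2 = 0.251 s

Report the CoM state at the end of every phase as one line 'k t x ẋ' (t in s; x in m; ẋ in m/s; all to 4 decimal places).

1 0.4560 -0.4383 -1.8717
2 0.7070 -1.3296 -5.7539

phase 1: p=0.0828, T=0.456, ωT=1.720625, cosh=2.883487, sinh=2.704532; start (x,ẋ)=(-0.078200, -0.079300) → end (x,ẋ)=(-0.438280, -1.871667)
phase 2: p=0.2824, T=0.251, ωT=0.947098, cosh=1.483041, sinh=1.095176; start (x,ẋ)=(-0.438280, -1.871667) → end (x,ẋ)=(-1.329638, -5.753919)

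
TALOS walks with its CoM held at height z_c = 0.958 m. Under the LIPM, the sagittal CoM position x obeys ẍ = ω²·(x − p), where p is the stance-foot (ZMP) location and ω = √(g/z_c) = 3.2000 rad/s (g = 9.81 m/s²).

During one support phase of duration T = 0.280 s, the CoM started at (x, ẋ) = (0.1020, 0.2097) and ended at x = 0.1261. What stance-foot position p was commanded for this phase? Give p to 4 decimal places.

p = 0.2018

ωT = 3.2000·0.280 = 0.896000; cosh(ωT) = 1.428992, sinh(ωT) = 1.020793
x(T) = p + (x₀−p)·cosh(ωT) + (ẋ₀/ω)·sinh(ωT) ⇒ p·(1 − cosh) = x(T) − x₀·cosh − (ẋ₀/ω)·sinh
numerator   = 0.1261 − (0.1020)·1.428992 − (0.2097/3.2000)·1.020793 = -0.086551
denominator = 1 − 1.428992 = -0.428992
p = -0.086551 / -0.428992 = 0.2018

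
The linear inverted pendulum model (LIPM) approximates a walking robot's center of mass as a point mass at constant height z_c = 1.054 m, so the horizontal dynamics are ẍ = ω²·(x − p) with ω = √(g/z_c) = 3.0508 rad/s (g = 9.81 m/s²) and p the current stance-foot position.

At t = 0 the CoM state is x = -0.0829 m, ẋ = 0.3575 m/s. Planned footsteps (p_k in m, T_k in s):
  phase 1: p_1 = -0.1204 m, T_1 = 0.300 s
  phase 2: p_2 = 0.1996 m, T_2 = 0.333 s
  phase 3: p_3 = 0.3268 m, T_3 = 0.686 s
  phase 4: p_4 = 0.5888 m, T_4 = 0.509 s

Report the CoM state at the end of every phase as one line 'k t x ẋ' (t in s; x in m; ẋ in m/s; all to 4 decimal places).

1 0.3000 0.0568 0.6379
2 0.6330 0.2274 0.4737
3 1.3190 0.5378 0.7394
4 1.8280 1.0098 1.4738

phase 1: p=-0.1204, T=0.300, ωT=0.915240, cosh=1.448898, sinh=1.048477; start (x,ẋ)=(-0.082900, 0.357500) → end (x,ẋ)=(0.056797, 0.637932)
phase 2: p=0.1996, T=0.333, ωT=1.015916, cosh=1.561982, sinh=1.199911; start (x,ẋ)=(0.056797, 0.637932) → end (x,ẋ)=(0.227449, 0.473679)
phase 3: p=0.3268, T=0.686, ωT=2.092849, cosh=4.115658, sinh=3.992323; start (x,ẋ)=(0.227449, 0.473679) → end (x,ẋ)=(0.537770, 0.739430)
phase 4: p=0.5888, T=0.509, ωT=1.552857, cosh=2.468297, sinh=2.256654; start (x,ẋ)=(0.537770, 0.739430) → end (x,ẋ)=(1.009793, 1.473808)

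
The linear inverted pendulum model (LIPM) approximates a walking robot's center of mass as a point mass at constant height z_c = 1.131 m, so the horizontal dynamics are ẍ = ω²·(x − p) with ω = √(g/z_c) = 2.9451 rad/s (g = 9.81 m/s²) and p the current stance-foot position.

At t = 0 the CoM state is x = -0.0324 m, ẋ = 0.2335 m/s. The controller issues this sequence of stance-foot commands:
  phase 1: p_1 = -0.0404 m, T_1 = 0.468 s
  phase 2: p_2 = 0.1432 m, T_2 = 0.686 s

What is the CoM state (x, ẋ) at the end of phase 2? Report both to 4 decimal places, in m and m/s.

phase 1: p=-0.0404, T=0.468, ωT=1.378307, cosh=2.110091, sinh=1.858086; start (x,ẋ)=(-0.032400, 0.233500) → end (x,ẋ)=(0.123798, 0.536484)
phase 2: p=0.1432, T=0.686, ωT=2.020339, cosh=3.836744, sinh=3.704134; start (x,ẋ)=(0.123798, 0.536484) → end (x,ẋ)=(0.743509, 1.846692)

x = 0.7435, ẋ = 1.8467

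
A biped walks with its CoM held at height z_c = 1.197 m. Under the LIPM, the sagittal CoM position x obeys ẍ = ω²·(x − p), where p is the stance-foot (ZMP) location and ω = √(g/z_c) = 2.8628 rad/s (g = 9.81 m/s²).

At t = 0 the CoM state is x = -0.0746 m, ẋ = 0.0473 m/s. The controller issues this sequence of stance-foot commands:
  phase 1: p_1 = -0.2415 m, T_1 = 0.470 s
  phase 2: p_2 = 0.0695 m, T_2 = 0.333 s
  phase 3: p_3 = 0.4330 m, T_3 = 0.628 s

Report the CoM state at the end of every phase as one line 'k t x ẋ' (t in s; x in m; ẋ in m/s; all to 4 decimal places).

phase 1: p=-0.2415, T=0.470, ωT=1.345516, cosh=2.050286, sinh=1.789881; start (x,ẋ)=(-0.074600, 0.047300) → end (x,ẋ)=(0.130266, 0.952186)
phase 2: p=0.0695, T=0.333, ωT=0.953312, cosh=1.489875, sinh=1.104413; start (x,ẋ)=(0.130266, 0.952186) → end (x,ẋ)=(0.527369, 1.610763)
phase 3: p=0.4330, T=0.628, ωT=1.797838, cosh=3.101121, sinh=2.935464; start (x,ẋ)=(0.527369, 1.610763) → end (x,ẋ)=(2.377295, 5.788209)

1 0.4700 0.1303 0.9522
2 0.8030 0.5274 1.6108
3 1.4310 2.3773 5.7882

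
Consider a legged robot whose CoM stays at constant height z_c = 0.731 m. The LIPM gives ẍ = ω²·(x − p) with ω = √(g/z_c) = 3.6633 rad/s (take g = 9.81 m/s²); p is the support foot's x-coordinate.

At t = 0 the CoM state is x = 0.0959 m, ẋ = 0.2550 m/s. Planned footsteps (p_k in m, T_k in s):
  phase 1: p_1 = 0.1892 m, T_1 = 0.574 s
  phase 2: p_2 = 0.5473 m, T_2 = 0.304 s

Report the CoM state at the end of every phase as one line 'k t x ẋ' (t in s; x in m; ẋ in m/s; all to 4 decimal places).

1 0.5740 0.0823 -0.3189
2 0.8780 -0.3554 -2.8523

phase 1: p=0.1892, T=0.574, ωT=2.102734, cosh=4.155325, sinh=4.033203; start (x,ẋ)=(0.095900, 0.255000) → end (x,ẋ)=(0.082257, -0.318884)
phase 2: p=0.5473, T=0.304, ωT=1.113643, cosh=1.686897, sinh=1.358536; start (x,ẋ)=(0.082257, -0.318884) → end (x,ẋ)=(-0.355438, -2.852317)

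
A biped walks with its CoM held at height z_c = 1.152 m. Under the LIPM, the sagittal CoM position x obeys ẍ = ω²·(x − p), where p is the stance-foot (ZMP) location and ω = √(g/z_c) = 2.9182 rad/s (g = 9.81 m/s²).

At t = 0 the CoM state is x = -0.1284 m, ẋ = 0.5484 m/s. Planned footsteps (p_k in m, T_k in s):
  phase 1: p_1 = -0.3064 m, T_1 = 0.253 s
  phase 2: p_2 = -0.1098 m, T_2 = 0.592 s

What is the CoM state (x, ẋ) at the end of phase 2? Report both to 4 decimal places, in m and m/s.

phase 1: p=-0.3064, T=0.253, ωT=0.738305, cosh=1.285154, sinh=0.807231; start (x,ẋ)=(-0.128400, 0.548400) → end (x,ẋ)=(0.074056, 1.124086)
phase 2: p=-0.1098, T=0.592, ωT=1.727574, cosh=2.902352, sinh=2.724637; start (x,ẋ)=(0.074056, 1.124086) → end (x,ẋ)=(1.473339, 4.724336)

x = 1.4733, ẋ = 4.7243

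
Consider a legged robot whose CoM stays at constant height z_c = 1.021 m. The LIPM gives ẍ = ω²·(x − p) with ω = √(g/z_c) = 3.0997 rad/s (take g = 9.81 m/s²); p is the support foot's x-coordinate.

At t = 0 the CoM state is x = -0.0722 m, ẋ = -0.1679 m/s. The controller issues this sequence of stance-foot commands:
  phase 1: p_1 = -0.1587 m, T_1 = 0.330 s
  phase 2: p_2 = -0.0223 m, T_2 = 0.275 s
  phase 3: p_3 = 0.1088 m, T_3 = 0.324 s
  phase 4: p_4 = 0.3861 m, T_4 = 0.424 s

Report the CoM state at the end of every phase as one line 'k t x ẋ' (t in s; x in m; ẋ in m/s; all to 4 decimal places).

1 0.3300 -0.0884 0.0610
2 0.6050 -0.0951 -0.1122
3 0.9290 -0.2496 -0.9207
4 1.3530 -1.3953 -5.2396

phase 1: p=-0.1587, T=0.330, ωT=1.022901, cosh=1.570401, sinh=1.210851; start (x,ẋ)=(-0.072200, -0.167900) → end (x,ẋ)=(-0.088448, 0.060988)
phase 2: p=-0.0223, T=0.275, ωT=0.852418, cosh=1.385846, sinh=0.959463; start (x,ẋ)=(-0.088448, 0.060988) → end (x,ẋ)=(-0.095093, -0.112207)
phase 3: p=0.1088, T=0.324, ωT=1.004303, cosh=1.548152, sinh=1.181852; start (x,ẋ)=(-0.095093, -0.112207) → end (x,ẋ)=(-0.249640, -0.920653)
phase 4: p=0.3861, T=0.424, ωT=1.314273, cosh=1.995356, sinh=1.726687; start (x,ẋ)=(-0.249640, -0.920653) → end (x,ẋ)=(-1.395276, -5.239643)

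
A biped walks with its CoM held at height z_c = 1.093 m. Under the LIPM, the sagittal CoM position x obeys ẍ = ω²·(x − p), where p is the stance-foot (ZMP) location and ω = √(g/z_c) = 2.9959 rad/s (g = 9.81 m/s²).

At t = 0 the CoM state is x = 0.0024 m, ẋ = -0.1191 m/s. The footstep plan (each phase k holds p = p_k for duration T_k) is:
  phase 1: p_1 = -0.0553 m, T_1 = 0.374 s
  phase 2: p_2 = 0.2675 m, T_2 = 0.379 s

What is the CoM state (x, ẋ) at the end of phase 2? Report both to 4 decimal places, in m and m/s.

x = -0.1960, ẋ = -1.1084

phase 1: p=-0.0553, T=0.374, ωT=1.120467, cosh=1.696206, sinh=1.370079; start (x,ẋ)=(0.002400, -0.119100) → end (x,ẋ)=(-0.011895, 0.034818)
phase 2: p=0.2675, T=0.379, ωT=1.135446, cosh=1.716920, sinh=1.395641; start (x,ẋ)=(-0.011895, 0.034818) → end (x,ẋ)=(-0.195980, -1.108429)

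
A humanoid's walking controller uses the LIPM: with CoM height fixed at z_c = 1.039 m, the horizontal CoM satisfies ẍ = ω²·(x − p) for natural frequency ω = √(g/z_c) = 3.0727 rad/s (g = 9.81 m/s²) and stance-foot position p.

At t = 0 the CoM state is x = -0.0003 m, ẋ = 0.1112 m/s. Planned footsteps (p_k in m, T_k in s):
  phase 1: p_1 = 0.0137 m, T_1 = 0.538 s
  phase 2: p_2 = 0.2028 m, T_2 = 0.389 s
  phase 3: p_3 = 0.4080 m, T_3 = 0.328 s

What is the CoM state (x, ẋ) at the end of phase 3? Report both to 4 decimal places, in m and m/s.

phase 1: p=0.0137, T=0.538, ωT=1.653113, cosh=2.707333, sinh=2.515880; start (x,ẋ)=(-0.000300, 0.111200) → end (x,ẋ)=(0.066846, 0.192828)
phase 2: p=0.2028, T=0.389, ωT=1.195280, cosh=1.803552, sinh=1.500932; start (x,ẋ)=(0.066846, 0.192828) → end (x,ẋ)=(0.051792, -0.279233)
phase 3: p=0.4080, T=0.328, ωT=1.007846, cosh=1.552348, sinh=1.187344; start (x,ẋ)=(0.051792, -0.279233) → end (x,ẋ)=(-0.252860, -1.733040)

x = -0.2529, ẋ = -1.7330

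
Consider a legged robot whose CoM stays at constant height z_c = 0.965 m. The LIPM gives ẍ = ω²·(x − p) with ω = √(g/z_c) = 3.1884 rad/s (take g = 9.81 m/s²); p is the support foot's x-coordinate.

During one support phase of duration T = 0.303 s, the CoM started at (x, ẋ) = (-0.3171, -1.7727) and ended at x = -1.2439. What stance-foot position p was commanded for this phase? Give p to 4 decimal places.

ωT = 3.1884·0.303 = 0.966085; cosh(ωT) = 1.504104, sinh(ωT) = 1.123534
x(T) = p + (x₀−p)·cosh(ωT) + (ẋ₀/ω)·sinh(ωT) ⇒ p·(1 − cosh) = x(T) − x₀·cosh − (ẋ₀/ω)·sinh
numerator   = -1.2439 − (-0.3171)·1.504104 − (-1.7727/3.1884)·1.123534 = -0.142282
denominator = 1 − 1.504104 = -0.504104
p = -0.142282 / -0.504104 = 0.2822

p = 0.2822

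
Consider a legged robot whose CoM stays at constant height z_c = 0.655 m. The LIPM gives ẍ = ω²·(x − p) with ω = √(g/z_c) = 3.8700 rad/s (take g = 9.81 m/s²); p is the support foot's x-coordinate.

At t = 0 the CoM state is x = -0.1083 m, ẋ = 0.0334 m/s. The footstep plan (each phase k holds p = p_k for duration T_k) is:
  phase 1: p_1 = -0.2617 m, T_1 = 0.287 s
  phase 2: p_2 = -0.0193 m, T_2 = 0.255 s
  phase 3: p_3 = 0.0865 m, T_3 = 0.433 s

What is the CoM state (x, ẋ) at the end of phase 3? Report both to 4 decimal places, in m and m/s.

phase 1: p=-0.2617, T=0.287, ωT=1.110690, cosh=1.682892, sinh=1.353561; start (x,ẋ)=(-0.108300, 0.033400) → end (x,ẋ)=(0.008138, 0.859761)
phase 2: p=-0.0193, T=0.255, ωT=0.986850, cosh=1.527760, sinh=1.155011; start (x,ẋ)=(0.008138, 0.859761) → end (x,ẋ)=(0.279216, 1.436151)
phase 3: p=0.0865, T=0.433, ωT=1.675710, cosh=2.764881, sinh=2.577706; start (x,ẋ)=(0.279216, 1.436151) → end (x,ẋ)=(1.575918, 5.893263)

x = 1.5759, ẋ = 5.8933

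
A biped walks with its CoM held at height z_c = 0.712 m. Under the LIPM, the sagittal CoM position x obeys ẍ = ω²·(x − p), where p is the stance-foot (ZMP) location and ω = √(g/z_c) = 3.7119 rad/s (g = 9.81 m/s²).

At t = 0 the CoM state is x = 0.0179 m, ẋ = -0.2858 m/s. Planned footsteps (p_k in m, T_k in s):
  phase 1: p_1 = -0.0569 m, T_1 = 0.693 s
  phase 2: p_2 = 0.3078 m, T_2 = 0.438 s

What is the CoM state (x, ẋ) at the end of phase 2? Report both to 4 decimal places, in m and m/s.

x = -0.7268, ẋ = -3.5825

phase 1: p=-0.0569, T=0.693, ωT=2.572347, cosh=6.586439, sinh=6.510083; start (x,ẋ)=(0.017900, -0.285800) → end (x,ẋ)=(-0.065482, -0.074879)
phase 2: p=0.3078, T=0.438, ωT=1.625812, cosh=2.639649, sinh=2.442897; start (x,ẋ)=(-0.065482, -0.074879) → end (x,ẋ)=(-0.726814, -3.582498)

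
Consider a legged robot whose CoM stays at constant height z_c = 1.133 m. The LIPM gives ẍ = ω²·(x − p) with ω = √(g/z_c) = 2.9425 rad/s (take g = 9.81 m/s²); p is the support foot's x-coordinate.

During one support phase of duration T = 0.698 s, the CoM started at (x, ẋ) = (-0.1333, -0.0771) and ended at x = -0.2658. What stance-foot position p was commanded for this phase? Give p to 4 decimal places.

p = -0.1225

ωT = 2.9425·0.698 = 2.053865; cosh(ωT) = 3.963110, sinh(ωT) = 3.834872
x(T) = p + (x₀−p)·cosh(ωT) + (ẋ₀/ω)·sinh(ωT) ⇒ p·(1 − cosh) = x(T) − x₀·cosh − (ẋ₀/ω)·sinh
numerator   = -0.2658 − (-0.1333)·3.963110 − (-0.0771/2.9425)·3.834872 = 0.362965
denominator = 1 − 3.963110 = -2.963110
p = 0.362965 / -2.963110 = -0.1225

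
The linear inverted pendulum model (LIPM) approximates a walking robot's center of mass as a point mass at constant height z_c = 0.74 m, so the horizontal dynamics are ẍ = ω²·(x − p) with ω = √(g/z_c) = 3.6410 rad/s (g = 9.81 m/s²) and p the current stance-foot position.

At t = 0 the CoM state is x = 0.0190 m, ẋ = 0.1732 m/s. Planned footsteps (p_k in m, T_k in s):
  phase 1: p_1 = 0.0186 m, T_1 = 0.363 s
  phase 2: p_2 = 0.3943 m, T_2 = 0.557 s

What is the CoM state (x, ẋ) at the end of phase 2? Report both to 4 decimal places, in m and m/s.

x = -0.3753, ẋ = -2.6161

phase 1: p=0.0186, T=0.363, ωT=1.321683, cosh=2.008206, sinh=1.741520; start (x,ẋ)=(0.019000, 0.173200) → end (x,ẋ)=(0.102246, 0.350358)
phase 2: p=0.3943, T=0.557, ωT=2.028037, cosh=3.865374, sinh=3.733780; start (x,ẋ)=(0.102246, 0.350358) → end (x,ẋ)=(-0.375311, -2.616118)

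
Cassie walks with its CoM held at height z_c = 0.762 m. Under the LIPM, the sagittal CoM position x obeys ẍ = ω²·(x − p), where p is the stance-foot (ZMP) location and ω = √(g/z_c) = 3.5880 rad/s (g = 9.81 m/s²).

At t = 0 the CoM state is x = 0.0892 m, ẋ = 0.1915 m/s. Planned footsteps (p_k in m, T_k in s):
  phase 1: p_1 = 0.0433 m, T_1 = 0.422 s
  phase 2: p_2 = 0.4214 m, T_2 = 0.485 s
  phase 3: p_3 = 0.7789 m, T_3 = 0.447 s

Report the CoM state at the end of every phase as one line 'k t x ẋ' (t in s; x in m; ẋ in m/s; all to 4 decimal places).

phase 1: p=0.0433, T=0.422, ωT=1.514136, cosh=2.382745, sinh=2.162747; start (x,ẋ)=(0.089200, 0.191500) → end (x,ẋ)=(0.268099, 0.812477)
phase 2: p=0.4214, T=0.485, ωT=1.740180, cosh=2.936929, sinh=2.761440; start (x,ẋ)=(0.268099, 0.812477) → end (x,ẋ)=(0.596474, 0.867272)
phase 3: p=0.7789, T=0.447, ωT=1.603836, cosh=2.586596, sinh=2.385473; start (x,ẋ)=(0.596474, 0.867272) → end (x,ẋ)=(0.883641, 0.681882)

1 0.4220 0.2681 0.8125
2 0.9070 0.5965 0.8673
3 1.3540 0.8836 0.6819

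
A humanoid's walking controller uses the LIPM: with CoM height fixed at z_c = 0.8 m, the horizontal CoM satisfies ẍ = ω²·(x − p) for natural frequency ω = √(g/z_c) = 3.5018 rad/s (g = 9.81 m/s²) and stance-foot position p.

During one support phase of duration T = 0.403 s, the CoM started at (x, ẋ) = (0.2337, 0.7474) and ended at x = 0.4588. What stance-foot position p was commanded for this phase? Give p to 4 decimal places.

ωT = 3.5018·0.403 = 1.411225; cosh(ωT) = 2.172411, sinh(ωT) = 1.928567
x(T) = p + (x₀−p)·cosh(ωT) + (ẋ₀/ω)·sinh(ωT) ⇒ p·(1 − cosh) = x(T) − x₀·cosh − (ẋ₀/ω)·sinh
numerator   = 0.4588 − (0.2337)·2.172411 − (0.7474/3.5018)·1.928567 = -0.460512
denominator = 1 − 2.172411 = -1.172411
p = -0.460512 / -1.172411 = 0.3928

p = 0.3928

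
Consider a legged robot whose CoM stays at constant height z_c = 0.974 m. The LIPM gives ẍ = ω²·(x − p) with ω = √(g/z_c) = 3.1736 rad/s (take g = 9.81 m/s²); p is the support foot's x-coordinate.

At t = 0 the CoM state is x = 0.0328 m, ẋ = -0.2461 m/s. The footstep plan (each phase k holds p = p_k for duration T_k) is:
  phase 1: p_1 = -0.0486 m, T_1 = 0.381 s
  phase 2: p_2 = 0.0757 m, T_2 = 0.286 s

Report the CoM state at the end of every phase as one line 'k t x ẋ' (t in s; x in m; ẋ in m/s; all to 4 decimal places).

1 0.3810 -0.0184 -0.0548
2 0.6670 -0.0778 -0.3889

phase 1: p=-0.0486, T=0.381, ωT=1.209142, cosh=1.824530, sinh=1.526077; start (x,ẋ)=(0.032800, -0.246100) → end (x,ẋ)=(-0.018424, -0.054784)
phase 2: p=0.0757, T=0.286, ωT=0.907650, cosh=1.440981, sinh=1.037509; start (x,ẋ)=(-0.018424, -0.054784) → end (x,ẋ)=(-0.077841, -0.388860)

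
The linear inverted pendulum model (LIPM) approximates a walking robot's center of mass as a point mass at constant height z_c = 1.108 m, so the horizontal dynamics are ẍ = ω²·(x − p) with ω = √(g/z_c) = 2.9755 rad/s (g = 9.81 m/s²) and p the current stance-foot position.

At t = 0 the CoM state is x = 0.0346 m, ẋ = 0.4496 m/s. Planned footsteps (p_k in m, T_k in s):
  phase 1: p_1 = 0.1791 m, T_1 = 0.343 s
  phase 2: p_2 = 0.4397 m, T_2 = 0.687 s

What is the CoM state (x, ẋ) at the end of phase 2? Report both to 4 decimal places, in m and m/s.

phase 1: p=0.1791, T=0.343, ωT=1.020596, cosh=1.567615, sinh=1.207235; start (x,ẋ)=(0.034600, 0.449600) → end (x,ẋ)=(0.134994, 0.185737)
phase 2: p=0.4397, T=0.687, ωT=2.044169, cosh=3.926111, sinh=3.796623; start (x,ẋ)=(0.134994, 0.185737) → end (x,ẋ)=(-0.519618, -2.712998)

x = -0.5196, ẋ = -2.7130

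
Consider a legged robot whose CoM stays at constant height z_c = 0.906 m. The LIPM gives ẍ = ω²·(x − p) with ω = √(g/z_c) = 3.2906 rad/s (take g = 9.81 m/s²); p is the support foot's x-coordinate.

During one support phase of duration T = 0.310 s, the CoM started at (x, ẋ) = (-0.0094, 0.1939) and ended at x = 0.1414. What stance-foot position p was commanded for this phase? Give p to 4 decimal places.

ωT = 3.2906·0.310 = 1.020086; cosh(ωT) = 1.566999, sinh(ωT) = 1.206435
x(T) = p + (x₀−p)·cosh(ωT) + (ẋ₀/ω)·sinh(ωT) ⇒ p·(1 − cosh) = x(T) − x₀·cosh − (ẋ₀/ω)·sinh
numerator   = 0.1414 − (-0.0094)·1.566999 − (0.1939/3.2906)·1.206435 = 0.085040
denominator = 1 − 1.566999 = -0.566999
p = 0.085040 / -0.566999 = -0.1500

p = -0.1500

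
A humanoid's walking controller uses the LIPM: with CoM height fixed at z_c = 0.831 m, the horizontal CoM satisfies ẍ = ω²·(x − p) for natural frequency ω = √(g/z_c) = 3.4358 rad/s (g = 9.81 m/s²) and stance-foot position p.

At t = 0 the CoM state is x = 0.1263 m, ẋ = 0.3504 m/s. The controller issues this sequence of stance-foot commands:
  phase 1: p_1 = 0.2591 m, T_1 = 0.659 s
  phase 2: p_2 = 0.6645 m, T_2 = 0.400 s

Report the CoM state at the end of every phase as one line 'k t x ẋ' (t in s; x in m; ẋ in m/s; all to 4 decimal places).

1 0.6590 0.0986 -0.4675
2 1.0590 -0.7770 -4.5793

phase 1: p=0.2591, T=0.659, ωT=2.264192, cosh=4.863631, sinh=4.759717; start (x,ẋ)=(0.126300, 0.350400) → end (x,ẋ)=(0.098629, -0.467520)
phase 2: p=0.6645, T=0.400, ωT=1.374320, cosh=2.102700, sinh=1.849688; start (x,ẋ)=(0.098629, -0.467520) → end (x,ẋ)=(-0.777049, -4.579251)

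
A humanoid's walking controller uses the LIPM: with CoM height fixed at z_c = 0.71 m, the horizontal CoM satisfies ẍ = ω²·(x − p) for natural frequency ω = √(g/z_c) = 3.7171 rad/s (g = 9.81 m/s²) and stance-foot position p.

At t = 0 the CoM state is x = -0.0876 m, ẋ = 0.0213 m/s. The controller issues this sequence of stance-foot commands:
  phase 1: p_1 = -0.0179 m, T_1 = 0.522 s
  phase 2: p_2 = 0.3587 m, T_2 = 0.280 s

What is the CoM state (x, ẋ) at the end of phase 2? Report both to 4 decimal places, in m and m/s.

x = -0.8733, ẋ = -4.0708

phase 1: p=-0.0179, T=0.522, ωT=1.940326, cosh=3.552339, sinh=3.408682; start (x,ẋ)=(-0.087600, 0.021300) → end (x,ẋ)=(-0.245965, -0.807463)
phase 2: p=0.3587, T=0.280, ωT=1.040788, cosh=1.592312, sinh=1.239136; start (x,ẋ)=(-0.245965, -0.807463) → end (x,ẋ)=(-0.873292, -4.070816)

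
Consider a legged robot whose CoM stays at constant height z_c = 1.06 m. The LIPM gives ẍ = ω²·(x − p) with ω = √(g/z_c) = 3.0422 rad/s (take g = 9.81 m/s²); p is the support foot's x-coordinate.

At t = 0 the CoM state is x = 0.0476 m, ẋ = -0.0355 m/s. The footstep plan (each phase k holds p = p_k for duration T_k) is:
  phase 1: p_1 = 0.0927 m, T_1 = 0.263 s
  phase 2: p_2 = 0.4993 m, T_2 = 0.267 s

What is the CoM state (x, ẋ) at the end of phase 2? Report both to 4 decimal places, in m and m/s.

x = -0.1946, ẋ = -1.5418

phase 1: p=0.0927, T=0.263, ωT=0.800099, cosh=1.337523, sinh=0.888238; start (x,ẋ)=(0.047600, -0.035500) → end (x,ẋ)=(0.022013, -0.169351)
phase 2: p=0.4993, T=0.267, ωT=0.812267, cosh=1.348431, sinh=0.904580; start (x,ẋ)=(0.022013, -0.169351) → end (x,ẋ)=(-0.194644, -1.541812)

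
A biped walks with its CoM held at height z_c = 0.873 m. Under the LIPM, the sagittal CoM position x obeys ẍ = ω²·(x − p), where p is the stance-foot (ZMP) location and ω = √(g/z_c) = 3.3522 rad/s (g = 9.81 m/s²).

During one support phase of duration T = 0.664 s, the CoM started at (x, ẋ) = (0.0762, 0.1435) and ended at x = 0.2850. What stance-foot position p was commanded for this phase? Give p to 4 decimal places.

ωT = 3.3522·0.664 = 2.225861; cosh(ωT) = 4.684713, sinh(ωT) = 4.576739
x(T) = p + (x₀−p)·cosh(ωT) + (ẋ₀/ω)·sinh(ωT) ⇒ p·(1 − cosh) = x(T) − x₀·cosh − (ẋ₀/ω)·sinh
numerator   = 0.2850 − (0.0762)·4.684713 − (0.1435/3.3522)·4.576739 = -0.267895
denominator = 1 − 4.684713 = -3.684713
p = -0.267895 / -3.684713 = 0.0727

p = 0.0727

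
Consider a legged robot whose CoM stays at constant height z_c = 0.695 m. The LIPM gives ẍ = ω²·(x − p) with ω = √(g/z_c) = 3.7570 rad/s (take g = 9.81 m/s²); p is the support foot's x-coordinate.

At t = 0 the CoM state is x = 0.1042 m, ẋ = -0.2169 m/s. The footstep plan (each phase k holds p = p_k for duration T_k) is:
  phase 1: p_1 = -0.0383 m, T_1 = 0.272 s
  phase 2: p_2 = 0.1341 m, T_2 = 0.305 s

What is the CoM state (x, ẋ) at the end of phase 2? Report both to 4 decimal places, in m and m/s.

x = 0.2174, ẋ = 0.4329

phase 1: p=-0.0383, T=0.272, ωT=1.021904, cosh=1.569194, sinh=1.209285; start (x,ẋ)=(0.104200, -0.216900) → end (x,ẋ)=(0.115495, 0.307060)
phase 2: p=0.1341, T=0.305, ωT=1.145885, cosh=1.731583, sinh=1.413641; start (x,ẋ)=(0.115495, 0.307060) → end (x,ẋ)=(0.217422, 0.432890)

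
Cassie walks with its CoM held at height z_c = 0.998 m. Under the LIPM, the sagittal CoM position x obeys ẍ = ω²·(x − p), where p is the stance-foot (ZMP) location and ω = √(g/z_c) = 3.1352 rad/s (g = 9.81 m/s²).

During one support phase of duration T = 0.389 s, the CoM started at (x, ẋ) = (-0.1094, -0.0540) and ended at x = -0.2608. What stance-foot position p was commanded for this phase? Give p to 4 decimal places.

p = 0.0391

ωT = 3.1352·0.389 = 1.219593; cosh(ωT) = 1.840580, sinh(ωT) = 1.545229
x(T) = p + (x₀−p)·cosh(ωT) + (ẋ₀/ω)·sinh(ωT) ⇒ p·(1 − cosh) = x(T) − x₀·cosh − (ẋ₀/ω)·sinh
numerator   = -0.2608 − (-0.1094)·1.840580 − (-0.0540/3.1352)·1.545229 = -0.032826
denominator = 1 − 1.840580 = -0.840580
p = -0.032826 / -0.840580 = 0.0391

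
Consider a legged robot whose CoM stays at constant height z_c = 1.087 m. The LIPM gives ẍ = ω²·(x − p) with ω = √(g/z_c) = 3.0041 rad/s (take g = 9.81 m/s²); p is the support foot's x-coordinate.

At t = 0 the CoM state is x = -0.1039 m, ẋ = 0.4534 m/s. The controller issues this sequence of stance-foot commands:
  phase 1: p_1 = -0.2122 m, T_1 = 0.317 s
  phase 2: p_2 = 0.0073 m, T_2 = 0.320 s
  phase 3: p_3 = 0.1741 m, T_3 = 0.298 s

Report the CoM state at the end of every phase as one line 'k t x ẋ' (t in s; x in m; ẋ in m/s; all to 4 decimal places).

1 0.3170 0.1155 1.0338
2 0.6370 0.5536 1.9123
3 0.9350 1.3652 3.8937

phase 1: p=-0.2122, T=0.317, ωT=0.952300, cosh=1.488758, sinh=1.102905; start (x,ẋ)=(-0.103900, 0.453400) → end (x,ẋ)=(0.115491, 1.033826)
phase 2: p=0.0073, T=0.320, ωT=0.961312, cosh=1.498758, sinh=1.116367; start (x,ẋ)=(0.115491, 1.033826) → end (x,ẋ)=(0.553637, 1.912292)
phase 3: p=0.1741, T=0.298, ωT=0.895222, cosh=1.428198, sinh=1.019681; start (x,ẋ)=(0.553637, 1.912292) → end (x,ẋ)=(1.365242, 3.893737)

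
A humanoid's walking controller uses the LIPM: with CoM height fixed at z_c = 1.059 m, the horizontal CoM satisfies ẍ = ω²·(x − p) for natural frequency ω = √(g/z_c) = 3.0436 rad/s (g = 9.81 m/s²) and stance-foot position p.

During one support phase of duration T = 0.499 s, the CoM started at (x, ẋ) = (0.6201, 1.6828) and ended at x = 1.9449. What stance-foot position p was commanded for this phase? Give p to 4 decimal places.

ωT = 3.0436·0.499 = 1.518756; cosh(ωT) = 2.392763, sinh(ωT) = 2.173779
x(T) = p + (x₀−p)·cosh(ωT) + (ẋ₀/ω)·sinh(ωT) ⇒ p·(1 − cosh) = x(T) − x₀·cosh − (ẋ₀/ω)·sinh
numerator   = 1.9449 − (0.6201)·2.392763 − (1.6828/3.0436)·2.173779 = -0.740731
denominator = 1 − 2.392763 = -1.392763
p = -0.740731 / -1.392763 = 0.5318

p = 0.5318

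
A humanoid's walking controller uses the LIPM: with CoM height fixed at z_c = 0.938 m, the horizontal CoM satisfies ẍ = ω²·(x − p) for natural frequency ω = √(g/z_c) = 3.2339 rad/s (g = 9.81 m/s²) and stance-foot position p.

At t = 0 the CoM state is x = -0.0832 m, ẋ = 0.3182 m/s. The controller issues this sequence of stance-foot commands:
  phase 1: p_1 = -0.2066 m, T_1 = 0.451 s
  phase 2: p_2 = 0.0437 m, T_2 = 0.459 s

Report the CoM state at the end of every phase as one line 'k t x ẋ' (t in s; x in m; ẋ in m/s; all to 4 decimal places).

phase 1: p=-0.2066, T=0.451, ωT=1.458489, cosh=2.266023, sinh=2.033435; start (x,ẋ)=(-0.083200, 0.318200) → end (x,ẋ)=(0.273107, 1.532518)
phase 2: p=0.0437, T=0.459, ωT=1.484360, cosh=2.319394, sinh=2.092747; start (x,ẋ)=(0.273107, 1.532518) → end (x,ẋ)=(1.567521, 5.107080)

1 0.4510 0.2731 1.5325
2 0.9100 1.5675 5.1071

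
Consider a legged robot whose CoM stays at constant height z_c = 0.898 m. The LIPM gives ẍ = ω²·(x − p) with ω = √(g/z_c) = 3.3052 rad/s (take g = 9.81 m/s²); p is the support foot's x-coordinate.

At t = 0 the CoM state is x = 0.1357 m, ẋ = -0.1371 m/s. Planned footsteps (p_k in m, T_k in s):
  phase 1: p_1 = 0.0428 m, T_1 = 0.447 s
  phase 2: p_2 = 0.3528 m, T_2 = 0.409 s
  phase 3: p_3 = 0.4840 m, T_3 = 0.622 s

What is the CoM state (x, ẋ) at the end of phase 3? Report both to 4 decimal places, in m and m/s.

x = -1.3203, ẋ = -5.8774

phase 1: p=0.0428, T=0.447, ωT=1.477424, cosh=2.304935, sinh=2.076711; start (x,ẋ)=(0.135700, -0.137100) → end (x,ẋ)=(0.170786, 0.321654)
phase 2: p=0.3528, T=0.409, ωT=1.351827, cosh=2.061623, sinh=1.802856; start (x,ẋ)=(0.170786, 0.321654) → end (x,ẋ)=(0.153006, -0.421454)
phase 3: p=0.4840, T=0.622, ωT=2.055834, cosh=3.970670, sinh=3.842684; start (x,ẋ)=(0.153006, -0.421454) → end (x,ẋ)=(-1.320259, -5.877359)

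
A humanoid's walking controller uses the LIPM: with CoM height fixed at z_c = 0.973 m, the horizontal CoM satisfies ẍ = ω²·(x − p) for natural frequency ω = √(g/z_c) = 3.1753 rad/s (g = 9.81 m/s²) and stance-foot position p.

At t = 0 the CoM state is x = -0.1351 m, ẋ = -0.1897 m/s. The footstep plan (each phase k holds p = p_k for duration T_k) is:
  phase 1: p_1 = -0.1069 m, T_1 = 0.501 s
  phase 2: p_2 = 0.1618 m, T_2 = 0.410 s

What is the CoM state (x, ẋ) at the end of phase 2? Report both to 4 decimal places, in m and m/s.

phase 1: p=-0.1069, T=0.501, ωT=1.590825, cosh=2.555778, sinh=2.352020; start (x,ẋ)=(-0.135100, -0.189700) → end (x,ẋ)=(-0.319488, -0.695439)
phase 2: p=0.1618, T=0.410, ωT=1.301873, cosh=1.974099, sinh=1.702077; start (x,ẋ)=(-0.319488, -0.695439) → end (x,ẋ)=(-1.161091, -3.974038)

x = -1.1611, ẋ = -3.9740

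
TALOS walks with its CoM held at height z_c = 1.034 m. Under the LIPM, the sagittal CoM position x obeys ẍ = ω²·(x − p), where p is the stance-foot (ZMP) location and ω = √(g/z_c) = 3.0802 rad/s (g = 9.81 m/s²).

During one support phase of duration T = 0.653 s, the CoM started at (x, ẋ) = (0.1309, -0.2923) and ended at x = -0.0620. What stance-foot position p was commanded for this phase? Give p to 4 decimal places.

ωT = 3.0802·0.653 = 2.011371; cosh(ωT) = 3.803679, sinh(ωT) = 3.669874
x(T) = p + (x₀−p)·cosh(ωT) + (ẋ₀/ω)·sinh(ωT) ⇒ p·(1 − cosh) = x(T) − x₀·cosh − (ẋ₀/ω)·sinh
numerator   = -0.0620 − (0.1309)·3.803679 − (-0.2923/3.0802)·3.669874 = -0.211644
denominator = 1 − 3.803679 = -2.803679
p = -0.211644 / -2.803679 = 0.0755

p = 0.0755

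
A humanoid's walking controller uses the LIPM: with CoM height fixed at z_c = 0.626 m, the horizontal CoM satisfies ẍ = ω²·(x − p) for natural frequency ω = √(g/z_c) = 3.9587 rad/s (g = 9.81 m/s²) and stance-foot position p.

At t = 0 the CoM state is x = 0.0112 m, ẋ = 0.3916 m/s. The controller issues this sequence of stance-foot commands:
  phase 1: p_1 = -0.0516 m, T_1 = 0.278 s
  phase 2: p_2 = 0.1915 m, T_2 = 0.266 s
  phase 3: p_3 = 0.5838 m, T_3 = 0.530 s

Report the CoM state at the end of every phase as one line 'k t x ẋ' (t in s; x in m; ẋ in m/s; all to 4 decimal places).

1 0.2780 0.1854 0.9859
2 0.5440 0.4952 1.5547
3 1.0740 1.7939 5.0242

phase 1: p=-0.0516, T=0.278, ωT=1.100519, cosh=1.669211, sinh=1.336513; start (x,ẋ)=(0.011200, 0.391600) → end (x,ẋ)=(0.185436, 0.985929)
phase 2: p=0.1915, T=0.266, ωT=1.053014, cosh=1.607581, sinh=1.258697; start (x,ẋ)=(0.185436, 0.985929) → end (x,ẋ)=(0.495235, 1.554746)
phase 3: p=0.5838, T=0.530, ωT=2.098111, cosh=4.136723, sinh=4.014035; start (x,ẋ)=(0.495235, 1.554746) → end (x,ẋ)=(1.793909, 5.024221)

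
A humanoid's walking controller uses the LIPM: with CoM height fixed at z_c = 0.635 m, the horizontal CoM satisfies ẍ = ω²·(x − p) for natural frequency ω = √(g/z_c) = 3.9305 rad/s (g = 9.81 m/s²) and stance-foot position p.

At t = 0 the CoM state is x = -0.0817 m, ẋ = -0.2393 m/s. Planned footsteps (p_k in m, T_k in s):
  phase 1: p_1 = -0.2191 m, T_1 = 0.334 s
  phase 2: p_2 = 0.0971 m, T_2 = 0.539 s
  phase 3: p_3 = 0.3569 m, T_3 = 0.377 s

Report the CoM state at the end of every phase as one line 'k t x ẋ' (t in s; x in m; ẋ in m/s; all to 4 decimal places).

1 0.3340 -0.0502 0.4540
2 0.8730 -0.0511 -0.4582
3 1.2500 -0.8304 -4.4064

phase 1: p=-0.2191, T=0.334, ωT=1.312787, cosh=1.992793, sinh=1.723724; start (x,ẋ)=(-0.081700, -0.239300) → end (x,ẋ)=(-0.050235, 0.454023)
phase 2: p=0.0971, T=0.539, ωT=2.118540, cosh=4.219593, sinh=4.099386; start (x,ẋ)=(-0.050235, 0.454023) → end (x,ẋ)=(-0.051064, -0.458170)
phase 3: p=0.3569, T=0.377, ωT=1.481799, cosh=2.314041, sinh=2.086812; start (x,ẋ)=(-0.051064, -0.458170) → end (x,ẋ)=(-0.830401, -4.406434)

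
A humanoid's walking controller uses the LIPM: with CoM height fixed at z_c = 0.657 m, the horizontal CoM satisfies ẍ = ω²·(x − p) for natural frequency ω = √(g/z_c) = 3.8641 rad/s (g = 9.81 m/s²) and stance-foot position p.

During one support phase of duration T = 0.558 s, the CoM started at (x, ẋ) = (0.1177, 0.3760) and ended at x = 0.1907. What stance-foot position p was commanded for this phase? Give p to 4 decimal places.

p = 0.2189

ωT = 3.8641·0.558 = 2.156168; cosh(ωT) = 4.376870, sinh(ωT) = 4.261102
x(T) = p + (x₀−p)·cosh(ωT) + (ẋ₀/ω)·sinh(ωT) ⇒ p·(1 − cosh) = x(T) − x₀·cosh − (ẋ₀/ω)·sinh
numerator   = 0.1907 − (0.1177)·4.376870 − (0.3760/3.8641)·4.261102 = -0.739088
denominator = 1 − 4.376870 = -3.376870
p = -0.739088 / -3.376870 = 0.2189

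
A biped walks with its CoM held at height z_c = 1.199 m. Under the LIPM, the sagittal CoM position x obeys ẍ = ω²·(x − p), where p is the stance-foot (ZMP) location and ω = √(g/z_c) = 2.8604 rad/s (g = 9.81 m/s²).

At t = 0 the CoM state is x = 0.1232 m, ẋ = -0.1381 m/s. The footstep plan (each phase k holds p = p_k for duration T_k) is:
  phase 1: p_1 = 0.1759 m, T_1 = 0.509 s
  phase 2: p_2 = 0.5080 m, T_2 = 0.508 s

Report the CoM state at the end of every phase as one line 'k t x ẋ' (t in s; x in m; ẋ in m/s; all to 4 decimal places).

1 0.5090 -0.0411 -0.6179
2 1.0170 -1.1670 -4.5682

phase 1: p=0.1759, T=0.509, ωT=1.455944, cosh=2.260854, sinh=2.027674; start (x,ẋ)=(0.123200, -0.138100) → end (x,ẋ)=(-0.041143, -0.617882)
phase 2: p=0.5080, T=0.508, ωT=1.453083, cosh=2.255064, sinh=2.021215; start (x,ẋ)=(-0.041143, -0.617882) → end (x,ẋ)=(-1.166960, -4.568225)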